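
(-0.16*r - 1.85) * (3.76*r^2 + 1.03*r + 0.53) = -0.6016*r^3 - 7.1208*r^2 - 1.9903*r - 0.9805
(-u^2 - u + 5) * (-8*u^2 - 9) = 8*u^4 + 8*u^3 - 31*u^2 + 9*u - 45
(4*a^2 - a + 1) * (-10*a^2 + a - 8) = -40*a^4 + 14*a^3 - 43*a^2 + 9*a - 8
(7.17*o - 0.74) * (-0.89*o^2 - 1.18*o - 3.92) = -6.3813*o^3 - 7.802*o^2 - 27.2332*o + 2.9008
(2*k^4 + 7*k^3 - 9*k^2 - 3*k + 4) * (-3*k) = -6*k^5 - 21*k^4 + 27*k^3 + 9*k^2 - 12*k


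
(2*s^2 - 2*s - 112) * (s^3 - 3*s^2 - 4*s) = 2*s^5 - 8*s^4 - 114*s^3 + 344*s^2 + 448*s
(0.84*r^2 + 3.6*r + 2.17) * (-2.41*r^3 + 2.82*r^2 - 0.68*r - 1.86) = -2.0244*r^5 - 6.3072*r^4 + 4.3511*r^3 + 2.109*r^2 - 8.1716*r - 4.0362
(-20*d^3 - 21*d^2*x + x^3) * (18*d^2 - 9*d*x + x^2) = -360*d^5 - 198*d^4*x + 169*d^3*x^2 - 3*d^2*x^3 - 9*d*x^4 + x^5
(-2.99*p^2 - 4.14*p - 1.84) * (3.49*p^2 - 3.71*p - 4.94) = -10.4351*p^4 - 3.3557*p^3 + 23.7084*p^2 + 27.278*p + 9.0896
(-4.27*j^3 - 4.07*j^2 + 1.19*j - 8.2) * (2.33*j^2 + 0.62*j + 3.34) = -9.9491*j^5 - 12.1305*j^4 - 14.0125*j^3 - 31.962*j^2 - 1.1094*j - 27.388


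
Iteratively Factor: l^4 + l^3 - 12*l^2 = (l - 3)*(l^3 + 4*l^2) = (l - 3)*(l + 4)*(l^2) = l*(l - 3)*(l + 4)*(l)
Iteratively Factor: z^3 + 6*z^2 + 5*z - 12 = (z + 4)*(z^2 + 2*z - 3) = (z - 1)*(z + 4)*(z + 3)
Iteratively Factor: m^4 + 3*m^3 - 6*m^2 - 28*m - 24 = (m - 3)*(m^3 + 6*m^2 + 12*m + 8) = (m - 3)*(m + 2)*(m^2 + 4*m + 4) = (m - 3)*(m + 2)^2*(m + 2)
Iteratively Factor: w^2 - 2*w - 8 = (w - 4)*(w + 2)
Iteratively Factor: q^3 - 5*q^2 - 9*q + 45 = (q + 3)*(q^2 - 8*q + 15) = (q - 5)*(q + 3)*(q - 3)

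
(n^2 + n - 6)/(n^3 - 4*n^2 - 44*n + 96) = (n + 3)/(n^2 - 2*n - 48)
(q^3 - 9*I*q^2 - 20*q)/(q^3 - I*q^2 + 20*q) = (q - 4*I)/(q + 4*I)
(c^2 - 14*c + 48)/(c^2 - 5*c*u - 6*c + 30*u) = (8 - c)/(-c + 5*u)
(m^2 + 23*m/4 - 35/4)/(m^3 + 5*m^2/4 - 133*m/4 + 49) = (4*m - 5)/(4*m^2 - 23*m + 28)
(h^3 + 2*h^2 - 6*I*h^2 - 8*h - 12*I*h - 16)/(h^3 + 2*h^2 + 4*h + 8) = (h - 4*I)/(h + 2*I)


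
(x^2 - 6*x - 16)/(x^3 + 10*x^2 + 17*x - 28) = (x^2 - 6*x - 16)/(x^3 + 10*x^2 + 17*x - 28)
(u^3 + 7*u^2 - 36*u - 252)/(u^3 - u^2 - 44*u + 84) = (u + 6)/(u - 2)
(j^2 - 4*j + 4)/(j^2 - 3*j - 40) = (-j^2 + 4*j - 4)/(-j^2 + 3*j + 40)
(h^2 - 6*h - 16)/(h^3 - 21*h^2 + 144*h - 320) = (h + 2)/(h^2 - 13*h + 40)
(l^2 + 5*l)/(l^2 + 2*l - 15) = l/(l - 3)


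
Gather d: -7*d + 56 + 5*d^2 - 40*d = 5*d^2 - 47*d + 56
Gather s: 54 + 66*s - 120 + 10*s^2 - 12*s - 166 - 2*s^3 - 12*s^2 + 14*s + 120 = -2*s^3 - 2*s^2 + 68*s - 112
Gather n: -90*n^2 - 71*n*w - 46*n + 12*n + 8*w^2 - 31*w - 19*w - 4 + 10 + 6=-90*n^2 + n*(-71*w - 34) + 8*w^2 - 50*w + 12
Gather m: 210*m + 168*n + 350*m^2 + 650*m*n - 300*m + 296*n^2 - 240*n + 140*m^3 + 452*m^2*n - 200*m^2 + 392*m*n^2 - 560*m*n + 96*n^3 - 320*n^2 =140*m^3 + m^2*(452*n + 150) + m*(392*n^2 + 90*n - 90) + 96*n^3 - 24*n^2 - 72*n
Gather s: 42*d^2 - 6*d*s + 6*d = 42*d^2 - 6*d*s + 6*d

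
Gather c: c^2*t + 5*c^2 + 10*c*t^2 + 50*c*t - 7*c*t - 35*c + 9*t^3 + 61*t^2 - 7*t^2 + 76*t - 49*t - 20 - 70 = c^2*(t + 5) + c*(10*t^2 + 43*t - 35) + 9*t^3 + 54*t^2 + 27*t - 90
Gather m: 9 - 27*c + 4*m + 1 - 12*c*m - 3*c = -30*c + m*(4 - 12*c) + 10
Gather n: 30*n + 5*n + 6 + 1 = 35*n + 7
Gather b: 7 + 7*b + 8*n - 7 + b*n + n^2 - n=b*(n + 7) + n^2 + 7*n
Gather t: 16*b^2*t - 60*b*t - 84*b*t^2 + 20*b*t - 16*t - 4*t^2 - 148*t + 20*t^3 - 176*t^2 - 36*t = 20*t^3 + t^2*(-84*b - 180) + t*(16*b^2 - 40*b - 200)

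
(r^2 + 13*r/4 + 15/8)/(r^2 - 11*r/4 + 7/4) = (8*r^2 + 26*r + 15)/(2*(4*r^2 - 11*r + 7))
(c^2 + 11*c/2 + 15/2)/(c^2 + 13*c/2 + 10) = (c + 3)/(c + 4)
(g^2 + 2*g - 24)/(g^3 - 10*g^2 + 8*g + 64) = (g + 6)/(g^2 - 6*g - 16)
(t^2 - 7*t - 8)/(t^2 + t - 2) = (t^2 - 7*t - 8)/(t^2 + t - 2)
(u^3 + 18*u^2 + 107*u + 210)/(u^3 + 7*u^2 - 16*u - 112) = (u^2 + 11*u + 30)/(u^2 - 16)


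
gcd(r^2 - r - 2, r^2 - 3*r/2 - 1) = r - 2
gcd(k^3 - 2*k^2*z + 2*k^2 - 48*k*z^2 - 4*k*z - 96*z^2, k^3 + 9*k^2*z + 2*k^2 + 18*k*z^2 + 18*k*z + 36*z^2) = k^2 + 6*k*z + 2*k + 12*z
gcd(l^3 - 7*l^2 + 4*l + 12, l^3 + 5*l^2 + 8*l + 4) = l + 1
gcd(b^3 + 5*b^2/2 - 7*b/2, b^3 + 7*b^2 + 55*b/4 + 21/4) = b + 7/2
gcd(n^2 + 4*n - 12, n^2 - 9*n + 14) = n - 2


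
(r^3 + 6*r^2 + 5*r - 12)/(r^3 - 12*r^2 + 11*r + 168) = (r^2 + 3*r - 4)/(r^2 - 15*r + 56)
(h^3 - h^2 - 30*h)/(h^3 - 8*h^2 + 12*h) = (h + 5)/(h - 2)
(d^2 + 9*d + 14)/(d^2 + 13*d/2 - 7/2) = 2*(d + 2)/(2*d - 1)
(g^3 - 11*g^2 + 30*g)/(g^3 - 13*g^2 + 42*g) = (g - 5)/(g - 7)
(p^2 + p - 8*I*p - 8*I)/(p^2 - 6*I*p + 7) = (p^2 + p - 8*I*p - 8*I)/(p^2 - 6*I*p + 7)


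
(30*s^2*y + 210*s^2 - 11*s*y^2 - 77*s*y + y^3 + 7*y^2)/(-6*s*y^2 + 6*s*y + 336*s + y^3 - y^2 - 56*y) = (-5*s + y)/(y - 8)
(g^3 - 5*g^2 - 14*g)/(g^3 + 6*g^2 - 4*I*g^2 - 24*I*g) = (g^2 - 5*g - 14)/(g^2 + g*(6 - 4*I) - 24*I)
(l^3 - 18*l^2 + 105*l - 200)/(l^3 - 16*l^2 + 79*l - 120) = (l - 5)/(l - 3)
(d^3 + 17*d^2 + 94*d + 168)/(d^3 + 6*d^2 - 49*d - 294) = (d + 4)/(d - 7)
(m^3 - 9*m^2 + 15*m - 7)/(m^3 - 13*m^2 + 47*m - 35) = (m - 1)/(m - 5)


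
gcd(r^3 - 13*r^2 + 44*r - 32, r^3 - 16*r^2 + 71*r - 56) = r^2 - 9*r + 8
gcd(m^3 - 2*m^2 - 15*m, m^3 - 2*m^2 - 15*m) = m^3 - 2*m^2 - 15*m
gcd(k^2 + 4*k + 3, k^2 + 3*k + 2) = k + 1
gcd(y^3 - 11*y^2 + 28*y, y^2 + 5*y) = y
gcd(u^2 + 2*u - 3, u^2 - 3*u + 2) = u - 1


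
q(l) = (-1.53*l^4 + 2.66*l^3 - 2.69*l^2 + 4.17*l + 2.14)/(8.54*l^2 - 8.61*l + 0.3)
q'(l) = (8.61 - 17.08*l)*(-1.53*l^4 + 2.66*l^3 - 2.69*l^2 + 4.17*l + 2.14)/(8.54*l^2 - 8.61*l + 0.3)^2 + (-6.12*l^3 + 7.98*l^2 - 5.38*l + 4.17)/(8.54*l^2 - 8.61*l + 0.3) = (-26.1324*l^5 + 62.2363*l^4 - 47.6412*l^3 - 10.0569*l^2 - 38.1652*l + 19.6764)/(72.9316*l^4 - 147.0588*l^3 + 79.2561*l^2 - 5.166*l + 0.09)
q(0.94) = -18.98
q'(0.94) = -575.54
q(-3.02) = -2.26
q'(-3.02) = 1.21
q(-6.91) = -9.67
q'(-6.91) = 2.60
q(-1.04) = -0.53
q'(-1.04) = 0.60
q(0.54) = -2.10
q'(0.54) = -2.10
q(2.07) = -0.28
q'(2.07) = -1.03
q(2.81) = -1.00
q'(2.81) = -1.01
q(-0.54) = -0.19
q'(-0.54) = 0.93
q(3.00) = -1.20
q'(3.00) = -1.06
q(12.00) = -24.38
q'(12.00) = -4.17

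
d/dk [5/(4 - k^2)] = 10*k/(k^2 - 4)^2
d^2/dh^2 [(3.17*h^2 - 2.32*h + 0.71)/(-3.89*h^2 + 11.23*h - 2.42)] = (-206.748054*h^3 + 114.58773*h^2 + 55.0567260000001*h - 76.742874)/(58.863869*h^6 - 509.800449*h^5 + 1581.596589*h^4 - 2050.549711*h^3 + 983.923842*h^2 - 197.302116*h + 14.172488)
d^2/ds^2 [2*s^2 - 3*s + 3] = 4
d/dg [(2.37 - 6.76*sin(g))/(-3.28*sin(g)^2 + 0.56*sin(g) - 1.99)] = (-22.1728*sin(g)^2 + 15.5472*sin(g) + 12.1252)*cos(g)/(10.7584*sin(g)^4 - 3.6736*sin(g)^3 + 13.368*sin(g)^2 - 2.2288*sin(g) + 3.9601)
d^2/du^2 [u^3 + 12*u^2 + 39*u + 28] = 6*u + 24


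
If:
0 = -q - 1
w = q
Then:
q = -1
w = -1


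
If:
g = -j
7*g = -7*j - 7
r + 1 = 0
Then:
No Solution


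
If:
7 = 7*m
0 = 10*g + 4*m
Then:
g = -2/5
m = 1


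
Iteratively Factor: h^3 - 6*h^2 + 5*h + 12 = (h - 3)*(h^2 - 3*h - 4) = (h - 3)*(h + 1)*(h - 4)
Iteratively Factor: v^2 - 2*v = (v)*(v - 2)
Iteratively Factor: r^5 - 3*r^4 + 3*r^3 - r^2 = (r)*(r^4 - 3*r^3 + 3*r^2 - r) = r*(r - 1)*(r^3 - 2*r^2 + r) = r*(r - 1)^2*(r^2 - r) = r^2*(r - 1)^2*(r - 1)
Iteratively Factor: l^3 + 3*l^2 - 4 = (l + 2)*(l^2 + l - 2) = (l + 2)^2*(l - 1)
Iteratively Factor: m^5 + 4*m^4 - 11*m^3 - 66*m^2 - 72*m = (m + 3)*(m^4 + m^3 - 14*m^2 - 24*m) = (m - 4)*(m + 3)*(m^3 + 5*m^2 + 6*m) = (m - 4)*(m + 2)*(m + 3)*(m^2 + 3*m) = (m - 4)*(m + 2)*(m + 3)^2*(m)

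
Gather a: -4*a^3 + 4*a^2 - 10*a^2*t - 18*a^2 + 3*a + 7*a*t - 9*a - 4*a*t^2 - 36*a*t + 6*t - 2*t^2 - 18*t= -4*a^3 + a^2*(-10*t - 14) + a*(-4*t^2 - 29*t - 6) - 2*t^2 - 12*t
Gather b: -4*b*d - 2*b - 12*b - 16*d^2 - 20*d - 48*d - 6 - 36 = b*(-4*d - 14) - 16*d^2 - 68*d - 42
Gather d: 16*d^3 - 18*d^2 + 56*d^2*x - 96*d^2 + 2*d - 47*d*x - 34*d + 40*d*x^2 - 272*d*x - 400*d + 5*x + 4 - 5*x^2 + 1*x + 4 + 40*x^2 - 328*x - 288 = 16*d^3 + d^2*(56*x - 114) + d*(40*x^2 - 319*x - 432) + 35*x^2 - 322*x - 280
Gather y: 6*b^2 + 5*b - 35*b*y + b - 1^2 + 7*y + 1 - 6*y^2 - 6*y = 6*b^2 + 6*b - 6*y^2 + y*(1 - 35*b)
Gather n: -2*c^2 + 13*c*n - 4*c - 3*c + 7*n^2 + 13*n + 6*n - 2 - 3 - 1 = -2*c^2 - 7*c + 7*n^2 + n*(13*c + 19) - 6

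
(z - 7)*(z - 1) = z^2 - 8*z + 7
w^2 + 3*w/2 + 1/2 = (w + 1/2)*(w + 1)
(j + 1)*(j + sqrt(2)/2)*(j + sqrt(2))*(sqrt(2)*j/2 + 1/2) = sqrt(2)*j^4/2 + sqrt(2)*j^3/2 + 2*j^3 + 5*sqrt(2)*j^2/4 + 2*j^2 + j/2 + 5*sqrt(2)*j/4 + 1/2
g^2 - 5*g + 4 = (g - 4)*(g - 1)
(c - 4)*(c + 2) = c^2 - 2*c - 8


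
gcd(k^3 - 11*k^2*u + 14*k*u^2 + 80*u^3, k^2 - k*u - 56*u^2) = -k + 8*u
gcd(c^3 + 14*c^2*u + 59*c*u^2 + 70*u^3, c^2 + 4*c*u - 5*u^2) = c + 5*u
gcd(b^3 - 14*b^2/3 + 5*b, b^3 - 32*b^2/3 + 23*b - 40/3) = b - 5/3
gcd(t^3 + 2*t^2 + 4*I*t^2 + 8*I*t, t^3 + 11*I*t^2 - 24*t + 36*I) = 1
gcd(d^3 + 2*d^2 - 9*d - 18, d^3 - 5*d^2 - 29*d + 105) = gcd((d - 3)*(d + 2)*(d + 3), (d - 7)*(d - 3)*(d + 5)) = d - 3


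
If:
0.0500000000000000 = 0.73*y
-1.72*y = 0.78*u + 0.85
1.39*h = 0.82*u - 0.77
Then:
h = -1.29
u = -1.24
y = 0.07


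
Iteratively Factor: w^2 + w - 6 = (w - 2)*(w + 3)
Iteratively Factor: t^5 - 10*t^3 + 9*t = (t)*(t^4 - 10*t^2 + 9) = t*(t + 3)*(t^3 - 3*t^2 - t + 3) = t*(t + 1)*(t + 3)*(t^2 - 4*t + 3) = t*(t - 3)*(t + 1)*(t + 3)*(t - 1)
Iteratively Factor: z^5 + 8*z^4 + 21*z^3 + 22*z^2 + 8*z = (z + 1)*(z^4 + 7*z^3 + 14*z^2 + 8*z) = (z + 1)*(z + 4)*(z^3 + 3*z^2 + 2*z) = z*(z + 1)*(z + 4)*(z^2 + 3*z + 2) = z*(z + 1)*(z + 2)*(z + 4)*(z + 1)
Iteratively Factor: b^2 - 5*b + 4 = (b - 1)*(b - 4)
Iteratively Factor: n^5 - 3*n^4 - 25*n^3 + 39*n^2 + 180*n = (n)*(n^4 - 3*n^3 - 25*n^2 + 39*n + 180) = n*(n - 4)*(n^3 + n^2 - 21*n - 45) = n*(n - 4)*(n + 3)*(n^2 - 2*n - 15) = n*(n - 4)*(n + 3)^2*(n - 5)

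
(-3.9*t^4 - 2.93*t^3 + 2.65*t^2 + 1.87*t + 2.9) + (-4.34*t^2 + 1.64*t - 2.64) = -3.9*t^4 - 2.93*t^3 - 1.69*t^2 + 3.51*t + 0.26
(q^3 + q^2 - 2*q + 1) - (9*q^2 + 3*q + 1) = q^3 - 8*q^2 - 5*q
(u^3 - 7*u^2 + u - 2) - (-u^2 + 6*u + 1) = u^3 - 6*u^2 - 5*u - 3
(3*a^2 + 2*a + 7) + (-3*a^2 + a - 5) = 3*a + 2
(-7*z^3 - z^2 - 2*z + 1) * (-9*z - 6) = 63*z^4 + 51*z^3 + 24*z^2 + 3*z - 6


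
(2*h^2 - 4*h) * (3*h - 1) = 6*h^3 - 14*h^2 + 4*h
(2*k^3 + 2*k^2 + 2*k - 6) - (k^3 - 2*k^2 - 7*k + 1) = k^3 + 4*k^2 + 9*k - 7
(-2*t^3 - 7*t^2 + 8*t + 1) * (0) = 0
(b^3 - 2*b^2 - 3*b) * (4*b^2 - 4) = 4*b^5 - 8*b^4 - 16*b^3 + 8*b^2 + 12*b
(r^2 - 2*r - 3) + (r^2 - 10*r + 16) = 2*r^2 - 12*r + 13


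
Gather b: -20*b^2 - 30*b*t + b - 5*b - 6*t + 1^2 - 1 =-20*b^2 + b*(-30*t - 4) - 6*t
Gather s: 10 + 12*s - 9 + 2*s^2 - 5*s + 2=2*s^2 + 7*s + 3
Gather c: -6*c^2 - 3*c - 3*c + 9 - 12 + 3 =-6*c^2 - 6*c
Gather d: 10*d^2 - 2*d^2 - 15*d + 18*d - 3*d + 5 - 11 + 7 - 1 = 8*d^2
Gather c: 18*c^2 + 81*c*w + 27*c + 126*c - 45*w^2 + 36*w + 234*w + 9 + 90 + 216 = 18*c^2 + c*(81*w + 153) - 45*w^2 + 270*w + 315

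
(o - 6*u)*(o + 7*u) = o^2 + o*u - 42*u^2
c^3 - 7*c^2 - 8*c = c*(c - 8)*(c + 1)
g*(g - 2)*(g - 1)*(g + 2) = g^4 - g^3 - 4*g^2 + 4*g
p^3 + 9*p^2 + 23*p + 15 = (p + 1)*(p + 3)*(p + 5)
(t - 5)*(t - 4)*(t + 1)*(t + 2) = t^4 - 6*t^3 - 5*t^2 + 42*t + 40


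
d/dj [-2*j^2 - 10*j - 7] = -4*j - 10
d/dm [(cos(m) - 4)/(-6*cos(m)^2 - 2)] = (-3*cos(m)^2 + 24*cos(m) + 1)*sin(m)/(2*(3*sin(m)^2 - 4)^2)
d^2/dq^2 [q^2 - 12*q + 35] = 2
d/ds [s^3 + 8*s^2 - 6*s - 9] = 3*s^2 + 16*s - 6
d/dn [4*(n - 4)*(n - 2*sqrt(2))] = 8*n - 16 - 8*sqrt(2)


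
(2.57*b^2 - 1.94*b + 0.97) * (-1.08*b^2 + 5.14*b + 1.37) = -2.7756*b^4 + 15.305*b^3 - 7.4983*b^2 + 2.328*b + 1.3289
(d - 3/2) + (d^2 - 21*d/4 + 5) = d^2 - 17*d/4 + 7/2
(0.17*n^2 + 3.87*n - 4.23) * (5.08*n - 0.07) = 0.8636*n^3 + 19.6477*n^2 - 21.7593*n + 0.2961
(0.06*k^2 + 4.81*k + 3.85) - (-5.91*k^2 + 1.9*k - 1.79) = 5.97*k^2 + 2.91*k + 5.64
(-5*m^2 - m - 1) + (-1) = -5*m^2 - m - 2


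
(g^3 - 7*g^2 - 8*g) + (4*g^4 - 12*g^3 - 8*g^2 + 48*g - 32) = 4*g^4 - 11*g^3 - 15*g^2 + 40*g - 32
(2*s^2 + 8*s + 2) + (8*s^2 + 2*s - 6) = 10*s^2 + 10*s - 4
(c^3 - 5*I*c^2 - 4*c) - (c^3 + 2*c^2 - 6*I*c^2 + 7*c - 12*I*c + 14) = -2*c^2 + I*c^2 - 11*c + 12*I*c - 14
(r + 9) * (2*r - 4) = 2*r^2 + 14*r - 36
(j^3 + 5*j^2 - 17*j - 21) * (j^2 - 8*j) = j^5 - 3*j^4 - 57*j^3 + 115*j^2 + 168*j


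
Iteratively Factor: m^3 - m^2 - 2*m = (m - 2)*(m^2 + m) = (m - 2)*(m + 1)*(m)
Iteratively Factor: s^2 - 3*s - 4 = (s - 4)*(s + 1)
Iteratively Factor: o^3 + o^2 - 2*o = (o)*(o^2 + o - 2) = o*(o + 2)*(o - 1)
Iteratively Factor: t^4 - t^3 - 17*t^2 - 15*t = (t)*(t^3 - t^2 - 17*t - 15) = t*(t - 5)*(t^2 + 4*t + 3) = t*(t - 5)*(t + 1)*(t + 3)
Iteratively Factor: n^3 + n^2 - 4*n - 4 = (n - 2)*(n^2 + 3*n + 2) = (n - 2)*(n + 2)*(n + 1)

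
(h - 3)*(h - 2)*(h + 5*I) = h^3 - 5*h^2 + 5*I*h^2 + 6*h - 25*I*h + 30*I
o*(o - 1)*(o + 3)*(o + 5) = o^4 + 7*o^3 + 7*o^2 - 15*o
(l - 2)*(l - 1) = l^2 - 3*l + 2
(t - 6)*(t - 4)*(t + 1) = t^3 - 9*t^2 + 14*t + 24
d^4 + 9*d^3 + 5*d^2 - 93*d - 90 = (d - 3)*(d + 1)*(d + 5)*(d + 6)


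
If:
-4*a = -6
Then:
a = 3/2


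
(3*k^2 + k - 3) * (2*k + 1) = 6*k^3 + 5*k^2 - 5*k - 3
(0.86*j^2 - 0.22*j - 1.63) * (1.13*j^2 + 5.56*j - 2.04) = 0.9718*j^4 + 4.533*j^3 - 4.8195*j^2 - 8.614*j + 3.3252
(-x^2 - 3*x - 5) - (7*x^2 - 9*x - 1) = -8*x^2 + 6*x - 4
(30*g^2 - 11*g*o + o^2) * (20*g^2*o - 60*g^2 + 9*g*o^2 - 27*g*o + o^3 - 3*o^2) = 600*g^4*o - 1800*g^4 + 50*g^3*o^2 - 150*g^3*o - 49*g^2*o^3 + 147*g^2*o^2 - 2*g*o^4 + 6*g*o^3 + o^5 - 3*o^4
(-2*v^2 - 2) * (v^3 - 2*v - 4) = -2*v^5 + 2*v^3 + 8*v^2 + 4*v + 8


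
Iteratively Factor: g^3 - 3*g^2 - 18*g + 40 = (g - 2)*(g^2 - g - 20) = (g - 2)*(g + 4)*(g - 5)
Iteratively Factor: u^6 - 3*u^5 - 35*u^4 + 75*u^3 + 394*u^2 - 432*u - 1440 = (u - 4)*(u^5 + u^4 - 31*u^3 - 49*u^2 + 198*u + 360) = (u - 5)*(u - 4)*(u^4 + 6*u^3 - u^2 - 54*u - 72) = (u - 5)*(u - 4)*(u - 3)*(u^3 + 9*u^2 + 26*u + 24) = (u - 5)*(u - 4)*(u - 3)*(u + 2)*(u^2 + 7*u + 12) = (u - 5)*(u - 4)*(u - 3)*(u + 2)*(u + 4)*(u + 3)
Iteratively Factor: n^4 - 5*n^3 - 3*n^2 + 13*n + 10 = (n - 5)*(n^3 - 3*n - 2) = (n - 5)*(n + 1)*(n^2 - n - 2) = (n - 5)*(n + 1)^2*(n - 2)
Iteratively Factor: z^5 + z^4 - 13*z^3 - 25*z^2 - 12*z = (z - 4)*(z^4 + 5*z^3 + 7*z^2 + 3*z) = (z - 4)*(z + 1)*(z^3 + 4*z^2 + 3*z) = z*(z - 4)*(z + 1)*(z^2 + 4*z + 3) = z*(z - 4)*(z + 1)^2*(z + 3)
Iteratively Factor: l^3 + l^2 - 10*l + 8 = (l + 4)*(l^2 - 3*l + 2) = (l - 1)*(l + 4)*(l - 2)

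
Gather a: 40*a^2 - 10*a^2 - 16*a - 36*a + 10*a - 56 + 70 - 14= 30*a^2 - 42*a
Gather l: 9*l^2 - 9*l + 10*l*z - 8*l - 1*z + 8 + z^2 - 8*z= 9*l^2 + l*(10*z - 17) + z^2 - 9*z + 8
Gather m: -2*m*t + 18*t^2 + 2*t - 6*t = -2*m*t + 18*t^2 - 4*t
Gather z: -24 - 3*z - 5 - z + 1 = -4*z - 28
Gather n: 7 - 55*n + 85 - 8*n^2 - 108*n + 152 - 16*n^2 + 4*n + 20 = -24*n^2 - 159*n + 264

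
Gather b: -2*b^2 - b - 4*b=-2*b^2 - 5*b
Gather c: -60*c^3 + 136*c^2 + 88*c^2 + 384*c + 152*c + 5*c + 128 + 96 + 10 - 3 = -60*c^3 + 224*c^2 + 541*c + 231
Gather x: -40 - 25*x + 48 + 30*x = 5*x + 8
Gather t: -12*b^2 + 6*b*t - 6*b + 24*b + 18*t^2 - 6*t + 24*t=-12*b^2 + 18*b + 18*t^2 + t*(6*b + 18)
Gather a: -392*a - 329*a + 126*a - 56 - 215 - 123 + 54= -595*a - 340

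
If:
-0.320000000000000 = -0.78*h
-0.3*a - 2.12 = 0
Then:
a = -7.07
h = 0.41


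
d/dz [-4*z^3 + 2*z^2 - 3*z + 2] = -12*z^2 + 4*z - 3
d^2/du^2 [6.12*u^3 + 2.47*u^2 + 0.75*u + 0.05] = 36.72*u + 4.94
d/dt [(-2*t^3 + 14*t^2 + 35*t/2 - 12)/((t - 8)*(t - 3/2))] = 2*(-4*t^2 + 12*t + 3)/(4*t^2 - 12*t + 9)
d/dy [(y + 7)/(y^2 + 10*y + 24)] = (y^2 + 10*y - 2*(y + 5)*(y + 7) + 24)/(y^2 + 10*y + 24)^2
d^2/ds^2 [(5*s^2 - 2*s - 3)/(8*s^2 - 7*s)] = 2*(152*s^3 - 576*s^2 + 504*s - 147)/(s^3*(512*s^3 - 1344*s^2 + 1176*s - 343))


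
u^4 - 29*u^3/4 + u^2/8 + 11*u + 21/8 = (u - 7)*(u - 3/2)*(u + 1/4)*(u + 1)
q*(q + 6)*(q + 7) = q^3 + 13*q^2 + 42*q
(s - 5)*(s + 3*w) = s^2 + 3*s*w - 5*s - 15*w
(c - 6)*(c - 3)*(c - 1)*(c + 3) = c^4 - 7*c^3 - 3*c^2 + 63*c - 54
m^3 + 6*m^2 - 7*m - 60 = (m - 3)*(m + 4)*(m + 5)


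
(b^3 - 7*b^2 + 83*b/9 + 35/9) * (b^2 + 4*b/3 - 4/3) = b^5 - 17*b^4/3 - 13*b^3/9 + 689*b^2/27 - 64*b/9 - 140/27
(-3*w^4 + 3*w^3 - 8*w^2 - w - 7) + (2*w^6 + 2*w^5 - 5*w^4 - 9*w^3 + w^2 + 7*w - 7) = 2*w^6 + 2*w^5 - 8*w^4 - 6*w^3 - 7*w^2 + 6*w - 14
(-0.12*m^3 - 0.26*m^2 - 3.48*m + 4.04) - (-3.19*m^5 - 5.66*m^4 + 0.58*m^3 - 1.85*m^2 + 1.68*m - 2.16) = 3.19*m^5 + 5.66*m^4 - 0.7*m^3 + 1.59*m^2 - 5.16*m + 6.2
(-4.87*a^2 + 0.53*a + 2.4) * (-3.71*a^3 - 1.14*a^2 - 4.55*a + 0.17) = 18.0677*a^5 + 3.5855*a^4 + 12.6503*a^3 - 5.9754*a^2 - 10.8299*a + 0.408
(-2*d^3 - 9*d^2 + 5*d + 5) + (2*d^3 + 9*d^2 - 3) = 5*d + 2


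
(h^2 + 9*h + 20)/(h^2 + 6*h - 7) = (h^2 + 9*h + 20)/(h^2 + 6*h - 7)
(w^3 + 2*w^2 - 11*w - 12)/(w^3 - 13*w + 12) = (w + 1)/(w - 1)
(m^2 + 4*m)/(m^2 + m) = (m + 4)/(m + 1)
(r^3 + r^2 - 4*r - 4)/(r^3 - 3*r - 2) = (r + 2)/(r + 1)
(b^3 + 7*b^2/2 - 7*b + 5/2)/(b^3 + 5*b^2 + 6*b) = (2*b^3 + 7*b^2 - 14*b + 5)/(2*b*(b^2 + 5*b + 6))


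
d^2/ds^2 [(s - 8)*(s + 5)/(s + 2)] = -60/(s^3 + 6*s^2 + 12*s + 8)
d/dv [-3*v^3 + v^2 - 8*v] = -9*v^2 + 2*v - 8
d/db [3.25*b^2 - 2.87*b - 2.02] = 6.5*b - 2.87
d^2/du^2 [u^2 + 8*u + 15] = 2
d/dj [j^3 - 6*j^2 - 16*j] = 3*j^2 - 12*j - 16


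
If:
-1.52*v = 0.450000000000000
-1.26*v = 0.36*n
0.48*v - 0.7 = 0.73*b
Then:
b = -1.15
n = 1.04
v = -0.30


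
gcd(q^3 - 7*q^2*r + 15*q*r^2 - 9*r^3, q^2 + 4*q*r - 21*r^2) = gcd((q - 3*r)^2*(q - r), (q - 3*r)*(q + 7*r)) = q - 3*r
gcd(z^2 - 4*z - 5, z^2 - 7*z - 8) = z + 1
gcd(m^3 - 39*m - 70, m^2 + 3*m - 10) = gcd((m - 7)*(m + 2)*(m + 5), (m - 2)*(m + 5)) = m + 5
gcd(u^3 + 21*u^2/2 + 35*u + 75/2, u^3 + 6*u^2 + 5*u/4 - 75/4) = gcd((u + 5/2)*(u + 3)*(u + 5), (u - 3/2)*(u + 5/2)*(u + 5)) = u^2 + 15*u/2 + 25/2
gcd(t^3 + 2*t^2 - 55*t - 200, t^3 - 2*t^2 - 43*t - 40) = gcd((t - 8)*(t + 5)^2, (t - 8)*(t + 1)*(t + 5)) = t^2 - 3*t - 40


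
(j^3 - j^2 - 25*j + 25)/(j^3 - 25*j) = (j - 1)/j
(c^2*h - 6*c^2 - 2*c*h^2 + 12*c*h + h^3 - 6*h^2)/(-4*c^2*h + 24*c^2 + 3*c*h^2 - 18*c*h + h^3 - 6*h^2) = (-c + h)/(4*c + h)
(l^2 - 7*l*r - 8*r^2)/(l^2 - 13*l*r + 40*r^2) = (-l - r)/(-l + 5*r)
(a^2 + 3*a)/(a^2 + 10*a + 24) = a*(a + 3)/(a^2 + 10*a + 24)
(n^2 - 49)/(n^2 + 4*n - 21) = (n - 7)/(n - 3)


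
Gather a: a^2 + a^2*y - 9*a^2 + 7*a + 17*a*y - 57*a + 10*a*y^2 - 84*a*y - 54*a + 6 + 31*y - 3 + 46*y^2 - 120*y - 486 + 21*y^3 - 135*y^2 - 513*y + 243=a^2*(y - 8) + a*(10*y^2 - 67*y - 104) + 21*y^3 - 89*y^2 - 602*y - 240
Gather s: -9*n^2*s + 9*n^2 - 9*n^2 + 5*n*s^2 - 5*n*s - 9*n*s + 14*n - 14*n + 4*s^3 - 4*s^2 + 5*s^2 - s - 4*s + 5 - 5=4*s^3 + s^2*(5*n + 1) + s*(-9*n^2 - 14*n - 5)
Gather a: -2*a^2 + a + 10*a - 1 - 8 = -2*a^2 + 11*a - 9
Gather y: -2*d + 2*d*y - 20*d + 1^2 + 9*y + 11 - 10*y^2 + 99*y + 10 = -22*d - 10*y^2 + y*(2*d + 108) + 22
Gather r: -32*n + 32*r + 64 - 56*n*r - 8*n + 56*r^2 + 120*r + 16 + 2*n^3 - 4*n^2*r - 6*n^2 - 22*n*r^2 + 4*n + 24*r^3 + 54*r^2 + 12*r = 2*n^3 - 6*n^2 - 36*n + 24*r^3 + r^2*(110 - 22*n) + r*(-4*n^2 - 56*n + 164) + 80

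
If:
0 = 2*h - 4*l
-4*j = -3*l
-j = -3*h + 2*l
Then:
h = 0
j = 0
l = 0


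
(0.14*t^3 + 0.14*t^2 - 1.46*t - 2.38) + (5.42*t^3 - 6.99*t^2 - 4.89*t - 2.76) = 5.56*t^3 - 6.85*t^2 - 6.35*t - 5.14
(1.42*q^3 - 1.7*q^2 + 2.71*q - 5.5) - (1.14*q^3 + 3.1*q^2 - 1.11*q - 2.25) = 0.28*q^3 - 4.8*q^2 + 3.82*q - 3.25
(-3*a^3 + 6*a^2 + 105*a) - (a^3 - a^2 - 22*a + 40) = -4*a^3 + 7*a^2 + 127*a - 40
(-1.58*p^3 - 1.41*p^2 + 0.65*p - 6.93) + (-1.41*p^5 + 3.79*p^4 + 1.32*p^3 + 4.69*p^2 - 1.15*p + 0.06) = -1.41*p^5 + 3.79*p^4 - 0.26*p^3 + 3.28*p^2 - 0.5*p - 6.87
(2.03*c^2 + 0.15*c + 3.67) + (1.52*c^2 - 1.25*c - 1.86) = 3.55*c^2 - 1.1*c + 1.81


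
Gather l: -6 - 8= -14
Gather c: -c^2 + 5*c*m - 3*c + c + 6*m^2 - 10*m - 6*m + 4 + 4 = -c^2 + c*(5*m - 2) + 6*m^2 - 16*m + 8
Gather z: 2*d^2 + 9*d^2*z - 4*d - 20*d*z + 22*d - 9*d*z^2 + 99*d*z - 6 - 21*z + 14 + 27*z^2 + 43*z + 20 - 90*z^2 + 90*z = 2*d^2 + 18*d + z^2*(-9*d - 63) + z*(9*d^2 + 79*d + 112) + 28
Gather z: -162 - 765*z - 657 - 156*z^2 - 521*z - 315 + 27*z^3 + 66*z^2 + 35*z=27*z^3 - 90*z^2 - 1251*z - 1134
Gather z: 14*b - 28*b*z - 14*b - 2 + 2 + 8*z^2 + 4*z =8*z^2 + z*(4 - 28*b)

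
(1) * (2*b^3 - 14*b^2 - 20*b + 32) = 2*b^3 - 14*b^2 - 20*b + 32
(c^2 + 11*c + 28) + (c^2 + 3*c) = 2*c^2 + 14*c + 28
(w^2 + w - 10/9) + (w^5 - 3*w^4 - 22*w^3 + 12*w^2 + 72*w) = w^5 - 3*w^4 - 22*w^3 + 13*w^2 + 73*w - 10/9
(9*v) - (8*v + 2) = v - 2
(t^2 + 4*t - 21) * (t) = t^3 + 4*t^2 - 21*t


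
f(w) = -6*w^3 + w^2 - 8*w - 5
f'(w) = -18*w^2 + 2*w - 8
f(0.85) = -14.76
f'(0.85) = -19.30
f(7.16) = -2213.38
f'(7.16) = -916.46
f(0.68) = -11.86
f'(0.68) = -14.96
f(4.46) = -553.09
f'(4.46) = -357.13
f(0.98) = -17.53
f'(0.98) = -23.33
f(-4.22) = 497.48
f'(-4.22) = -336.99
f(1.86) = -55.03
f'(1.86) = -66.55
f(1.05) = -19.24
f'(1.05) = -25.74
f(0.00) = -5.00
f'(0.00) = -8.00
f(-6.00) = 1375.00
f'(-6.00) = -668.00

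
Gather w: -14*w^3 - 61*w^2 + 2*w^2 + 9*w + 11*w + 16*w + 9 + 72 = -14*w^3 - 59*w^2 + 36*w + 81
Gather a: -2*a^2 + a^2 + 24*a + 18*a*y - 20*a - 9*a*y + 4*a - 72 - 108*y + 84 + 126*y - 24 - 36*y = -a^2 + a*(9*y + 8) - 18*y - 12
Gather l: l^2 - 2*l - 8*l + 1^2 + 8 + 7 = l^2 - 10*l + 16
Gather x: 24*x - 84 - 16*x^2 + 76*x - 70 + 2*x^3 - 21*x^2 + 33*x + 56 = 2*x^3 - 37*x^2 + 133*x - 98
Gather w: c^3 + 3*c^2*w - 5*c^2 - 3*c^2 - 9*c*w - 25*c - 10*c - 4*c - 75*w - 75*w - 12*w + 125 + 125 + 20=c^3 - 8*c^2 - 39*c + w*(3*c^2 - 9*c - 162) + 270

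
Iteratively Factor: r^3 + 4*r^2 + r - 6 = (r - 1)*(r^2 + 5*r + 6) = (r - 1)*(r + 3)*(r + 2)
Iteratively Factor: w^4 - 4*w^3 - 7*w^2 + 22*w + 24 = (w + 2)*(w^3 - 6*w^2 + 5*w + 12) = (w + 1)*(w + 2)*(w^2 - 7*w + 12) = (w - 4)*(w + 1)*(w + 2)*(w - 3)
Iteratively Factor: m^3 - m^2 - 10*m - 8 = (m + 1)*(m^2 - 2*m - 8) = (m - 4)*(m + 1)*(m + 2)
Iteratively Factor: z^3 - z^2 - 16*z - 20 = (z + 2)*(z^2 - 3*z - 10) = (z - 5)*(z + 2)*(z + 2)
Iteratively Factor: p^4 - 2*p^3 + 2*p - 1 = (p - 1)*(p^3 - p^2 - p + 1) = (p - 1)^2*(p^2 - 1) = (p - 1)^3*(p + 1)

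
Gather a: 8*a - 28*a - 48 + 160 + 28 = 140 - 20*a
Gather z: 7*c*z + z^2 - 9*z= z^2 + z*(7*c - 9)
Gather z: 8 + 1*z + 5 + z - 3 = 2*z + 10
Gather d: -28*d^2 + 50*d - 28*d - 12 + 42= -28*d^2 + 22*d + 30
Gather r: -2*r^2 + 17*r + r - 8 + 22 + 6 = -2*r^2 + 18*r + 20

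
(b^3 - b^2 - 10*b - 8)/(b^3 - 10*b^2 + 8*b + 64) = (b + 1)/(b - 8)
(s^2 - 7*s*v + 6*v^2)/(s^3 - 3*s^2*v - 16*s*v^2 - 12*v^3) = (s - v)/(s^2 + 3*s*v + 2*v^2)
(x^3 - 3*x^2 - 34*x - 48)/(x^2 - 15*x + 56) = (x^2 + 5*x + 6)/(x - 7)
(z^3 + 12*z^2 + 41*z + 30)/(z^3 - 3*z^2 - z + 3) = (z^2 + 11*z + 30)/(z^2 - 4*z + 3)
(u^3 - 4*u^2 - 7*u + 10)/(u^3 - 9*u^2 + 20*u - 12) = (u^2 - 3*u - 10)/(u^2 - 8*u + 12)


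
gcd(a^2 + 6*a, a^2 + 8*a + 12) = a + 6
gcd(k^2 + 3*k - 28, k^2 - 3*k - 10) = 1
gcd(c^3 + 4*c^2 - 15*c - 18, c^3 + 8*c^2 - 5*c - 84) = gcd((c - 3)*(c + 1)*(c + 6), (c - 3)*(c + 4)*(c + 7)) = c - 3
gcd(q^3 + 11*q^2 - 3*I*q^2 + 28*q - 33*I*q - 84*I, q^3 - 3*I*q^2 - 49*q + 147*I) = q^2 + q*(7 - 3*I) - 21*I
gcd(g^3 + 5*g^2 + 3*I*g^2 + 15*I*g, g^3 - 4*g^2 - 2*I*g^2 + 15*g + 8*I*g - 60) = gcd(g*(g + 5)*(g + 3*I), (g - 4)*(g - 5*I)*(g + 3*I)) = g + 3*I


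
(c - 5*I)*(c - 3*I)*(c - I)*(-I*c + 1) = -I*c^4 - 8*c^3 + 14*I*c^2 - 8*c + 15*I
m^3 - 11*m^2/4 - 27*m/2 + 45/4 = (m - 5)*(m - 3/4)*(m + 3)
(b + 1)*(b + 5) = b^2 + 6*b + 5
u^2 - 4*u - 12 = (u - 6)*(u + 2)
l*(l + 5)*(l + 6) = l^3 + 11*l^2 + 30*l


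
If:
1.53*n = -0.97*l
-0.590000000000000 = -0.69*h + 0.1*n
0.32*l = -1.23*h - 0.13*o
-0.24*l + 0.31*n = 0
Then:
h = 0.86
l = 0.00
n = 0.00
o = -8.09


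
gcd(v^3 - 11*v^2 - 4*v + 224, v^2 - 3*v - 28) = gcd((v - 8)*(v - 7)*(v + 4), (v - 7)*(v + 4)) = v^2 - 3*v - 28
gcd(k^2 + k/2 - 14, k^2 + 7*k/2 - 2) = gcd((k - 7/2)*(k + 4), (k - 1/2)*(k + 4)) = k + 4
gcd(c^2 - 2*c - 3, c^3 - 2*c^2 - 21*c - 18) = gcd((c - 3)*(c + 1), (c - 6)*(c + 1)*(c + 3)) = c + 1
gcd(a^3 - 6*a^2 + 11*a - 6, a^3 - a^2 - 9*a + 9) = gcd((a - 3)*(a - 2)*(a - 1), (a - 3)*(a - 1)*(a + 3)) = a^2 - 4*a + 3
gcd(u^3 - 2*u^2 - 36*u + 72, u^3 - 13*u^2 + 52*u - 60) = u^2 - 8*u + 12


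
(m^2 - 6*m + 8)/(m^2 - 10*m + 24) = (m - 2)/(m - 6)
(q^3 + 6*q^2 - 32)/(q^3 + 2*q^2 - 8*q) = (q + 4)/q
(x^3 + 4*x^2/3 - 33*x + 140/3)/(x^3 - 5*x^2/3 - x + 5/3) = (x^2 + 3*x - 28)/(x^2 - 1)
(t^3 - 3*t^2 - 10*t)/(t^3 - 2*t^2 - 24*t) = (-t^2 + 3*t + 10)/(-t^2 + 2*t + 24)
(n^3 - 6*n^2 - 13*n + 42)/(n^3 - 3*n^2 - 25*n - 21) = (n - 2)/(n + 1)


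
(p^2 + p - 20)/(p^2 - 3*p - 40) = (p - 4)/(p - 8)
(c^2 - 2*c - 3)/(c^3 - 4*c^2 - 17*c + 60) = (c + 1)/(c^2 - c - 20)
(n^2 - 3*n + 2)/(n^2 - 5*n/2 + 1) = 2*(n - 1)/(2*n - 1)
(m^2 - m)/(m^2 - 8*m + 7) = m/(m - 7)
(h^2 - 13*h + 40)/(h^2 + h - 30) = (h - 8)/(h + 6)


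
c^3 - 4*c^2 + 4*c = c*(c - 2)^2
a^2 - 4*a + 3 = (a - 3)*(a - 1)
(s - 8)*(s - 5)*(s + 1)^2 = s^4 - 11*s^3 + 15*s^2 + 67*s + 40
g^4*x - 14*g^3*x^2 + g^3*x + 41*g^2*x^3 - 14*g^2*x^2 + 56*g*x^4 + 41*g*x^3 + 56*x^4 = (g - 8*x)*(g - 7*x)*(g + x)*(g*x + x)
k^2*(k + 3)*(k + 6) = k^4 + 9*k^3 + 18*k^2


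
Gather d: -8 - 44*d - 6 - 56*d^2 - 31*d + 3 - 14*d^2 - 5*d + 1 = -70*d^2 - 80*d - 10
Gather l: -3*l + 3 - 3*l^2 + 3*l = 3 - 3*l^2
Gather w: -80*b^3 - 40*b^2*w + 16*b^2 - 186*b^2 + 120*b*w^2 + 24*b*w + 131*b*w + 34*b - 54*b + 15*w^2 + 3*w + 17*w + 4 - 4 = -80*b^3 - 170*b^2 - 20*b + w^2*(120*b + 15) + w*(-40*b^2 + 155*b + 20)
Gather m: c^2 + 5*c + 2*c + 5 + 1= c^2 + 7*c + 6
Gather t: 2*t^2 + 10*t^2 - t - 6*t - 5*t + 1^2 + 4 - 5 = 12*t^2 - 12*t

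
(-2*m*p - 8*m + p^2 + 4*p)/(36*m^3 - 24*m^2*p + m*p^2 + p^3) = (p + 4)/(-18*m^2 + 3*m*p + p^2)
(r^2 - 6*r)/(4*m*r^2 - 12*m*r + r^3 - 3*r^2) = (r - 6)/(4*m*r - 12*m + r^2 - 3*r)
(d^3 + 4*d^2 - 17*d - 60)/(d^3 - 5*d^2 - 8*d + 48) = (d + 5)/(d - 4)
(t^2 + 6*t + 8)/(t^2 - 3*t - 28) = (t + 2)/(t - 7)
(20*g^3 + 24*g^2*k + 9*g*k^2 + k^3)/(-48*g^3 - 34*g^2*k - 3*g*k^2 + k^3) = (-10*g^2 - 7*g*k - k^2)/(24*g^2 + 5*g*k - k^2)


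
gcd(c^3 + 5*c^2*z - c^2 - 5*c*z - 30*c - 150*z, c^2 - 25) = c + 5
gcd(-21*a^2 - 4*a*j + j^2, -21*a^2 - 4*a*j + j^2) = 21*a^2 + 4*a*j - j^2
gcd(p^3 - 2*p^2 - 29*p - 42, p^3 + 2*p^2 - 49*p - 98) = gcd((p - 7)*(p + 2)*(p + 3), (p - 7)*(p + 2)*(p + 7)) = p^2 - 5*p - 14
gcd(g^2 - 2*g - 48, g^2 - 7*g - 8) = g - 8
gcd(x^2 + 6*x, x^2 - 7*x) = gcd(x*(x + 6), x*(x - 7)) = x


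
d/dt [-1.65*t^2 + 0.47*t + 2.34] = 0.47 - 3.3*t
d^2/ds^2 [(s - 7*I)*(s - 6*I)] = 2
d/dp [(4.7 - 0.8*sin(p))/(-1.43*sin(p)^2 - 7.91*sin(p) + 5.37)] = (-1.144*sin(p)^2 + 13.442*sin(p) + 32.881)*cos(p)/(2.0449*sin(p)^4 + 22.6226*sin(p)^3 + 47.2099*sin(p)^2 - 84.9534*sin(p) + 28.8369)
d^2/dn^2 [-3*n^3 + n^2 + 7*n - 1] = 2 - 18*n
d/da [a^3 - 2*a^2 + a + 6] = 3*a^2 - 4*a + 1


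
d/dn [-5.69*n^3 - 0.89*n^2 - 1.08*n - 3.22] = -17.07*n^2 - 1.78*n - 1.08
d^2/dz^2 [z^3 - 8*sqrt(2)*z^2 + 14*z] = 6*z - 16*sqrt(2)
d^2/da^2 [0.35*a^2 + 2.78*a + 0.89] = 0.700000000000000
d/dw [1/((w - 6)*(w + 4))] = 2*(1 - w)/(w^4 - 4*w^3 - 44*w^2 + 96*w + 576)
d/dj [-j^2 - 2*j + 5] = -2*j - 2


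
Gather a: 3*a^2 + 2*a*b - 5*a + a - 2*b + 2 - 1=3*a^2 + a*(2*b - 4) - 2*b + 1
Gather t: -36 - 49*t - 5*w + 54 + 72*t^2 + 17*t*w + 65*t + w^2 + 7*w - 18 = 72*t^2 + t*(17*w + 16) + w^2 + 2*w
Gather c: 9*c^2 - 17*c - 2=9*c^2 - 17*c - 2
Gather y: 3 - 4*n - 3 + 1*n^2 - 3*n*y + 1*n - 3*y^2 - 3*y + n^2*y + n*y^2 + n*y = n^2 - 3*n + y^2*(n - 3) + y*(n^2 - 2*n - 3)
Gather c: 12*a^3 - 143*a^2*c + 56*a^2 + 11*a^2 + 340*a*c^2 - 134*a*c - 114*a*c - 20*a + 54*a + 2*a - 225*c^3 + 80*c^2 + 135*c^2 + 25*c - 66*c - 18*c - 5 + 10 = 12*a^3 + 67*a^2 + 36*a - 225*c^3 + c^2*(340*a + 215) + c*(-143*a^2 - 248*a - 59) + 5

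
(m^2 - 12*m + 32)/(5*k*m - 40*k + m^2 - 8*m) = (m - 4)/(5*k + m)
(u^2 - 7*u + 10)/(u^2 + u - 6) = (u - 5)/(u + 3)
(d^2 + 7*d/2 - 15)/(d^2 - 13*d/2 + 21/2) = (2*d^2 + 7*d - 30)/(2*d^2 - 13*d + 21)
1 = 1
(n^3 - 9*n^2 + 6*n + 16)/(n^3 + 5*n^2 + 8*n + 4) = (n^2 - 10*n + 16)/(n^2 + 4*n + 4)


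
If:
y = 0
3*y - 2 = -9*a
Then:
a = 2/9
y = 0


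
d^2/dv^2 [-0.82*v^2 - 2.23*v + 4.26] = -1.64000000000000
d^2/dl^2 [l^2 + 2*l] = 2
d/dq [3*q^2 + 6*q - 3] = 6*q + 6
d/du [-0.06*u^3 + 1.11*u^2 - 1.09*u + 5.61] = -0.18*u^2 + 2.22*u - 1.09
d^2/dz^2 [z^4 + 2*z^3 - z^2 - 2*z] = 12*z^2 + 12*z - 2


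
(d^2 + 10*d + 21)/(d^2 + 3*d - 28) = (d + 3)/(d - 4)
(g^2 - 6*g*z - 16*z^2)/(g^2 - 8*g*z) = (g + 2*z)/g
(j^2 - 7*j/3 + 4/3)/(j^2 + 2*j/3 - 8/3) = (j - 1)/(j + 2)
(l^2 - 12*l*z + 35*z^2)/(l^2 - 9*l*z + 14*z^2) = (-l + 5*z)/(-l + 2*z)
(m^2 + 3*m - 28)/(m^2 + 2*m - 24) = (m + 7)/(m + 6)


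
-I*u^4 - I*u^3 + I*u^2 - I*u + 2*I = (u + 2)*(u - I)*(u + I)*(-I*u + I)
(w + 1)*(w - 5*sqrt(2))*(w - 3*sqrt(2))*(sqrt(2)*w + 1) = sqrt(2)*w^4 - 15*w^3 + sqrt(2)*w^3 - 15*w^2 + 22*sqrt(2)*w^2 + 30*w + 22*sqrt(2)*w + 30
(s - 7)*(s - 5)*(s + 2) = s^3 - 10*s^2 + 11*s + 70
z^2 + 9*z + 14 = (z + 2)*(z + 7)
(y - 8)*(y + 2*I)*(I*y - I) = I*y^3 - 2*y^2 - 9*I*y^2 + 18*y + 8*I*y - 16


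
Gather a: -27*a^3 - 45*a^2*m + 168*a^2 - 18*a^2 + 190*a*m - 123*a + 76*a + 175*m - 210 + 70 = -27*a^3 + a^2*(150 - 45*m) + a*(190*m - 47) + 175*m - 140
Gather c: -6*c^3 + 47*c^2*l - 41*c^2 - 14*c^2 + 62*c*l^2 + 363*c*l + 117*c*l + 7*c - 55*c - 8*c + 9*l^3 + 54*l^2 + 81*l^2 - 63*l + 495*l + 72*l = -6*c^3 + c^2*(47*l - 55) + c*(62*l^2 + 480*l - 56) + 9*l^3 + 135*l^2 + 504*l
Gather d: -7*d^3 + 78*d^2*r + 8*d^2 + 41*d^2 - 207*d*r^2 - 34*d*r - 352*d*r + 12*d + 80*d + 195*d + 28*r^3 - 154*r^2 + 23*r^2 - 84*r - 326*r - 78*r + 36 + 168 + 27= -7*d^3 + d^2*(78*r + 49) + d*(-207*r^2 - 386*r + 287) + 28*r^3 - 131*r^2 - 488*r + 231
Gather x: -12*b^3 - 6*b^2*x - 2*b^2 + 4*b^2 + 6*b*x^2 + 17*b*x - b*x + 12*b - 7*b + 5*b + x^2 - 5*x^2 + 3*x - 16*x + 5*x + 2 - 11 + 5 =-12*b^3 + 2*b^2 + 10*b + x^2*(6*b - 4) + x*(-6*b^2 + 16*b - 8) - 4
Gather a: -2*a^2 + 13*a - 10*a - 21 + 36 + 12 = -2*a^2 + 3*a + 27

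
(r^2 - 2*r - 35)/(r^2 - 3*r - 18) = (-r^2 + 2*r + 35)/(-r^2 + 3*r + 18)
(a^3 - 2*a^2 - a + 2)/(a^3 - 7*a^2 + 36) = (a^3 - 2*a^2 - a + 2)/(a^3 - 7*a^2 + 36)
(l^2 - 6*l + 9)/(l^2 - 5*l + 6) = (l - 3)/(l - 2)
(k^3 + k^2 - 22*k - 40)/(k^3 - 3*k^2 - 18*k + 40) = (k + 2)/(k - 2)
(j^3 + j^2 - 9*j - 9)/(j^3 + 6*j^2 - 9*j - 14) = (j^2 - 9)/(j^2 + 5*j - 14)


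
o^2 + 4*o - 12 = (o - 2)*(o + 6)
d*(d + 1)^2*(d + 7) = d^4 + 9*d^3 + 15*d^2 + 7*d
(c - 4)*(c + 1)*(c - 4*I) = c^3 - 3*c^2 - 4*I*c^2 - 4*c + 12*I*c + 16*I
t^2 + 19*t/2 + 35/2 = (t + 5/2)*(t + 7)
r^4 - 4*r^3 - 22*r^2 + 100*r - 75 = (r - 5)*(r - 3)*(r - 1)*(r + 5)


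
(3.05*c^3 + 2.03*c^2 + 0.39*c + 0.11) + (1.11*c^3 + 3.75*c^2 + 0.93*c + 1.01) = 4.16*c^3 + 5.78*c^2 + 1.32*c + 1.12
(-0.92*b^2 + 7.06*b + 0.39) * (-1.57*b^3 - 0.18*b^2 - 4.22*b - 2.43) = 1.4444*b^5 - 10.9186*b^4 + 1.9993*b^3 - 27.6278*b^2 - 18.8016*b - 0.9477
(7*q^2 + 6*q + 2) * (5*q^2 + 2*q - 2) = 35*q^4 + 44*q^3 + 8*q^2 - 8*q - 4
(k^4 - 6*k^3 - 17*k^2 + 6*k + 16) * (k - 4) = k^5 - 10*k^4 + 7*k^3 + 74*k^2 - 8*k - 64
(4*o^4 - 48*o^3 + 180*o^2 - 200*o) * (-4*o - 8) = -16*o^5 + 160*o^4 - 336*o^3 - 640*o^2 + 1600*o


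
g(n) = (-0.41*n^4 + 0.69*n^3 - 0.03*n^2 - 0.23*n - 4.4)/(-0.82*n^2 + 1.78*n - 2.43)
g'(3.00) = 2.70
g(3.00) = 4.46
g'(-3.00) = -2.52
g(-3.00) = 3.68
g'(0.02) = 1.44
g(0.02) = 1.84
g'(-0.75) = 0.39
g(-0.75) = 1.10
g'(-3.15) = -2.69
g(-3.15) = 4.07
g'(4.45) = 4.62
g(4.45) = 9.86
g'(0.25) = 1.54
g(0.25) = 2.19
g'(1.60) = -0.37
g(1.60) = 2.80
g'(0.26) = 1.54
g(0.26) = 2.20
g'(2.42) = 1.52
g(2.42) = 3.22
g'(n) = (1.64*n - 1.78)*(-0.41*n^4 + 0.69*n^3 - 0.03*n^2 - 0.23*n - 4.4)/(-0.82*n^2 + 1.78*n - 2.43)^2 + (-1.64*n^3 + 2.07*n^2 - 0.06*n - 0.23)/(-0.82*n^2 + 1.78*n - 2.43) = (0.6724*n^5 - 2.7552*n^4 + 6.4416*n^3 - 5.2721*n^2 - 7.0702*n + 8.3909)/(0.6724*n^4 - 2.9192*n^3 + 7.1536*n^2 - 8.6508*n + 5.9049)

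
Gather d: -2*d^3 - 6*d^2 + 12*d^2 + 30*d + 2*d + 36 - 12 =-2*d^3 + 6*d^2 + 32*d + 24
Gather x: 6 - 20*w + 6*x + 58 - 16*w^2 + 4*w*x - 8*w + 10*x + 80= -16*w^2 - 28*w + x*(4*w + 16) + 144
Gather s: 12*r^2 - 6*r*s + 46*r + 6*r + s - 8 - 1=12*r^2 + 52*r + s*(1 - 6*r) - 9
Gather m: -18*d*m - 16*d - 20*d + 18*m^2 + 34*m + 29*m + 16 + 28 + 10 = -36*d + 18*m^2 + m*(63 - 18*d) + 54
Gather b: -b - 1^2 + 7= 6 - b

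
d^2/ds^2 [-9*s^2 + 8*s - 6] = -18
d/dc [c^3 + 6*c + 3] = 3*c^2 + 6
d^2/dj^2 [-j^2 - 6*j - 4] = -2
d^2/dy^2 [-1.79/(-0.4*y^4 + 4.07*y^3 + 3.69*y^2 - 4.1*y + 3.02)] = ((-8.592*y^2 + 43.7118*y + 13.2102)*(-0.4*y^4 + 4.07*y^3 + 3.69*y^2 - 4.1*y + 3.02) - 1.79*(1.6*y^3 - 12.21*y^2 - 7.38*y + 4.1)*(3.2*y^3 - 24.42*y^2 - 14.76*y + 8.2))/(-0.4*y^4 + 4.07*y^3 + 3.69*y^2 - 4.1*y + 3.02)^3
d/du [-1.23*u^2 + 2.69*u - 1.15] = 2.69 - 2.46*u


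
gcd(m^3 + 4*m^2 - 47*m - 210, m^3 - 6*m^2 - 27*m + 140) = m^2 - 2*m - 35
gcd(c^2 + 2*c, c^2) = c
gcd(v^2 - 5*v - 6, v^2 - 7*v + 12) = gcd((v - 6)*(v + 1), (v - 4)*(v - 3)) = 1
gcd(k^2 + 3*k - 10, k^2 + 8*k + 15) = k + 5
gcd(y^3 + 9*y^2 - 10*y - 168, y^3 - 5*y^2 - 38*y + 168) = y^2 + 2*y - 24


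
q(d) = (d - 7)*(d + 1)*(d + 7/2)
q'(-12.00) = 464.00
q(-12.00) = -1776.50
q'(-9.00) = 260.00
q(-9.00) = -704.00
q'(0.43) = -29.60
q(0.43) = -36.92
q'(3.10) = -14.67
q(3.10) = -105.53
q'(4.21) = 4.12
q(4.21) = -112.07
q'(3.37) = -10.78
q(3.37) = -108.98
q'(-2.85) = 10.62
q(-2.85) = 11.84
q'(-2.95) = 12.86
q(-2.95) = 10.67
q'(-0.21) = -26.82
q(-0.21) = -18.74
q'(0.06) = -28.29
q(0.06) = -26.19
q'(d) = (d - 7)*(d + 1) + (d - 7)*(d + 7/2) + (d + 1)*(d + 7/2)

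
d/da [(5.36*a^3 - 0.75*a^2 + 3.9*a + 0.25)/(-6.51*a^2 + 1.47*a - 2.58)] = (-34.8936*a^4 + 15.7584*a^3 - 17.1999*a^2 + 7.125*a - 10.4295)/(42.3801*a^4 - 19.1394*a^3 + 35.7525*a^2 - 7.5852*a + 6.6564)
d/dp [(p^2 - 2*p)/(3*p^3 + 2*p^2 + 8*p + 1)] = (-3*p^4 + 12*p^3 + 12*p^2 + 2*p - 2)/(9*p^6 + 12*p^5 + 52*p^4 + 38*p^3 + 68*p^2 + 16*p + 1)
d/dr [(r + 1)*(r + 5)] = 2*r + 6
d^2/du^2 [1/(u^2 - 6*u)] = 2*(-u*(u - 6) + 4*(u - 3)^2)/(u^3*(u - 6)^3)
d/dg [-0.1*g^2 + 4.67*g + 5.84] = 4.67 - 0.2*g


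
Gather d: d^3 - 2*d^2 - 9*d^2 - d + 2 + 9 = d^3 - 11*d^2 - d + 11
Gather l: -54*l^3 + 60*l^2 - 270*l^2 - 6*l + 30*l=-54*l^3 - 210*l^2 + 24*l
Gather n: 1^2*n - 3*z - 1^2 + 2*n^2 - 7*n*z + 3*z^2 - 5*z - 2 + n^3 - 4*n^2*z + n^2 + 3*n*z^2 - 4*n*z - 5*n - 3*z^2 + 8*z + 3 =n^3 + n^2*(3 - 4*z) + n*(3*z^2 - 11*z - 4)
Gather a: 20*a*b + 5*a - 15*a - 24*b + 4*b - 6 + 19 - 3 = a*(20*b - 10) - 20*b + 10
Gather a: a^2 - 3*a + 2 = a^2 - 3*a + 2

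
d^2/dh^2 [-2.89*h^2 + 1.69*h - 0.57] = -5.78000000000000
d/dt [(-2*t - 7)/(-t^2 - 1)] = 2*(-t^2 - 7*t + 1)/(t^4 + 2*t^2 + 1)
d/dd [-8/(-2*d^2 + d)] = 8*(1 - 4*d)/(d^2*(2*d - 1)^2)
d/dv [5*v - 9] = 5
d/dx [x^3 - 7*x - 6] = 3*x^2 - 7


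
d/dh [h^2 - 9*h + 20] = 2*h - 9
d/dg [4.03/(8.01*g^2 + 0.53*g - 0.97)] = (-64.5606*g - 2.1359)/(8.01*g^2 + 0.53*g - 0.97)^2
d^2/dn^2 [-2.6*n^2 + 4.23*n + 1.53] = -5.20000000000000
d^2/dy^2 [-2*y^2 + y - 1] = -4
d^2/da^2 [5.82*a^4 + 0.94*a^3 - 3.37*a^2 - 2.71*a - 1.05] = 69.84*a^2 + 5.64*a - 6.74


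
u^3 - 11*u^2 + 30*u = u*(u - 6)*(u - 5)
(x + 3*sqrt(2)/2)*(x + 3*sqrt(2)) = x^2 + 9*sqrt(2)*x/2 + 9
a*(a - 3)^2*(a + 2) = a^4 - 4*a^3 - 3*a^2 + 18*a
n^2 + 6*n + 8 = (n + 2)*(n + 4)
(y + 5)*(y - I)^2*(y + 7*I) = y^4 + 5*y^3 + 5*I*y^3 + 13*y^2 + 25*I*y^2 + 65*y - 7*I*y - 35*I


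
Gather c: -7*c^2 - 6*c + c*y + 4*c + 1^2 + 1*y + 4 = -7*c^2 + c*(y - 2) + y + 5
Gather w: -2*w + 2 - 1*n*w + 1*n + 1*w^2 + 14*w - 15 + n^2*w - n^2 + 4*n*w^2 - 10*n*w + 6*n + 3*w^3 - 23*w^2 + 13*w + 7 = -n^2 + 7*n + 3*w^3 + w^2*(4*n - 22) + w*(n^2 - 11*n + 25) - 6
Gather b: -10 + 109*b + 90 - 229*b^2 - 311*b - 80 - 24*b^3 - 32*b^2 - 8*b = -24*b^3 - 261*b^2 - 210*b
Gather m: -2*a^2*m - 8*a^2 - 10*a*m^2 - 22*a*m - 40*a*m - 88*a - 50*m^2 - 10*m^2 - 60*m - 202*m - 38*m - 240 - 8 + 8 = -8*a^2 - 88*a + m^2*(-10*a - 60) + m*(-2*a^2 - 62*a - 300) - 240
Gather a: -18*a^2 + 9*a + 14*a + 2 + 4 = -18*a^2 + 23*a + 6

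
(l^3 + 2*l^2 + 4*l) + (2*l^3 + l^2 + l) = 3*l^3 + 3*l^2 + 5*l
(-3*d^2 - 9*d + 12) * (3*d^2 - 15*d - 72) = -9*d^4 + 18*d^3 + 387*d^2 + 468*d - 864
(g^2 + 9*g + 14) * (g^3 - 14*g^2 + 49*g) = g^5 - 5*g^4 - 63*g^3 + 245*g^2 + 686*g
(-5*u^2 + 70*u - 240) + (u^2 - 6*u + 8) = -4*u^2 + 64*u - 232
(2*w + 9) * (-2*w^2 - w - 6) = -4*w^3 - 20*w^2 - 21*w - 54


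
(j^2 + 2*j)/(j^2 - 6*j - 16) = j/(j - 8)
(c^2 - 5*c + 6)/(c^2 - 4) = (c - 3)/(c + 2)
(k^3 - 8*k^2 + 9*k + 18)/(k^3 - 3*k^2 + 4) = (k^2 - 9*k + 18)/(k^2 - 4*k + 4)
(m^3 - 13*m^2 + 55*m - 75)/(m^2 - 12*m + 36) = (m^3 - 13*m^2 + 55*m - 75)/(m^2 - 12*m + 36)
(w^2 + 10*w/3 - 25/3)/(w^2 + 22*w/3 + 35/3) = (3*w - 5)/(3*w + 7)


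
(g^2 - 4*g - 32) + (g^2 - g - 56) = 2*g^2 - 5*g - 88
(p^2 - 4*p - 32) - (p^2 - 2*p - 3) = -2*p - 29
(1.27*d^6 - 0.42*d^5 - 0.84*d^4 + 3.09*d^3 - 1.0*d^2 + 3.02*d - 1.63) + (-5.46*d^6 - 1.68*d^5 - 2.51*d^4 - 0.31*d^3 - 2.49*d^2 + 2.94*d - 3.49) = -4.19*d^6 - 2.1*d^5 - 3.35*d^4 + 2.78*d^3 - 3.49*d^2 + 5.96*d - 5.12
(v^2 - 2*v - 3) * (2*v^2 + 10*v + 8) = 2*v^4 + 6*v^3 - 18*v^2 - 46*v - 24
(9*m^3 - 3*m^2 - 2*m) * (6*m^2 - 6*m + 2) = 54*m^5 - 72*m^4 + 24*m^3 + 6*m^2 - 4*m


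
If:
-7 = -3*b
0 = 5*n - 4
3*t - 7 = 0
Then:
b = 7/3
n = 4/5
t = 7/3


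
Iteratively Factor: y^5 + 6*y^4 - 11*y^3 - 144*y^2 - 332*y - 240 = (y - 5)*(y^4 + 11*y^3 + 44*y^2 + 76*y + 48) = (y - 5)*(y + 2)*(y^3 + 9*y^2 + 26*y + 24) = (y - 5)*(y + 2)*(y + 4)*(y^2 + 5*y + 6) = (y - 5)*(y + 2)^2*(y + 4)*(y + 3)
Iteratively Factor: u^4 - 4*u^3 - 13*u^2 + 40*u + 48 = (u - 4)*(u^3 - 13*u - 12) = (u - 4)*(u + 1)*(u^2 - u - 12) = (u - 4)^2*(u + 1)*(u + 3)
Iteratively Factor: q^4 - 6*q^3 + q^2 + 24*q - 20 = (q - 1)*(q^3 - 5*q^2 - 4*q + 20) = (q - 1)*(q + 2)*(q^2 - 7*q + 10) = (q - 2)*(q - 1)*(q + 2)*(q - 5)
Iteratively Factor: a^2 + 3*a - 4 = (a - 1)*(a + 4)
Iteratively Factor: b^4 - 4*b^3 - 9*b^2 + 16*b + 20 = (b - 5)*(b^3 + b^2 - 4*b - 4) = (b - 5)*(b + 2)*(b^2 - b - 2) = (b - 5)*(b + 1)*(b + 2)*(b - 2)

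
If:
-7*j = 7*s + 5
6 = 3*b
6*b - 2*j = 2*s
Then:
No Solution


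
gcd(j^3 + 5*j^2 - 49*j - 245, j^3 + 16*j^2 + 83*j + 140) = j^2 + 12*j + 35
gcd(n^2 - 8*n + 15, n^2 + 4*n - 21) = n - 3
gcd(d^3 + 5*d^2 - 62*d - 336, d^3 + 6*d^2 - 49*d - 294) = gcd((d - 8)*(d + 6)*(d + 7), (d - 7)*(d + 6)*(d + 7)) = d^2 + 13*d + 42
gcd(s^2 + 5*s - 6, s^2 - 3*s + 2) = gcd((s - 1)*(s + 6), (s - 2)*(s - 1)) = s - 1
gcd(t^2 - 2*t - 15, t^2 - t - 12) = t + 3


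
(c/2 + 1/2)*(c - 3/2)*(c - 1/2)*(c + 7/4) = c^4/2 + 3*c^3/8 - 3*c^2/2 - 23*c/32 + 21/32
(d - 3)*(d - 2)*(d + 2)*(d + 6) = d^4 + 3*d^3 - 22*d^2 - 12*d + 72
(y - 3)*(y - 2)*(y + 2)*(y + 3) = y^4 - 13*y^2 + 36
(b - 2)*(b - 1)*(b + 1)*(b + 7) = b^4 + 5*b^3 - 15*b^2 - 5*b + 14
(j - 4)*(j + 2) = j^2 - 2*j - 8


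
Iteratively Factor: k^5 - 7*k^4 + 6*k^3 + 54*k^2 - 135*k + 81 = (k - 3)*(k^4 - 4*k^3 - 6*k^2 + 36*k - 27) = (k - 3)*(k - 1)*(k^3 - 3*k^2 - 9*k + 27) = (k - 3)^2*(k - 1)*(k^2 - 9) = (k - 3)^2*(k - 1)*(k + 3)*(k - 3)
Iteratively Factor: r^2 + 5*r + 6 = (r + 2)*(r + 3)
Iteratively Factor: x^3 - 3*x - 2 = (x + 1)*(x^2 - x - 2) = (x - 2)*(x + 1)*(x + 1)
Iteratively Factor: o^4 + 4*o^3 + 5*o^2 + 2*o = (o)*(o^3 + 4*o^2 + 5*o + 2) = o*(o + 1)*(o^2 + 3*o + 2) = o*(o + 1)*(o + 2)*(o + 1)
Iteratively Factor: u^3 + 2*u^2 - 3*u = (u - 1)*(u^2 + 3*u) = (u - 1)*(u + 3)*(u)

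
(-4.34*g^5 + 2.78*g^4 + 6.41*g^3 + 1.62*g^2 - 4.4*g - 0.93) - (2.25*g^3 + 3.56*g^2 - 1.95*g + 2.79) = -4.34*g^5 + 2.78*g^4 + 4.16*g^3 - 1.94*g^2 - 2.45*g - 3.72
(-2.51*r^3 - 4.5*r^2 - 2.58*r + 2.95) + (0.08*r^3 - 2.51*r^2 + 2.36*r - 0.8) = -2.43*r^3 - 7.01*r^2 - 0.22*r + 2.15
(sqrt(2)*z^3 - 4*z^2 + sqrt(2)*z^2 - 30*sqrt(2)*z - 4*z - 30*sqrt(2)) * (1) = sqrt(2)*z^3 - 4*z^2 + sqrt(2)*z^2 - 30*sqrt(2)*z - 4*z - 30*sqrt(2)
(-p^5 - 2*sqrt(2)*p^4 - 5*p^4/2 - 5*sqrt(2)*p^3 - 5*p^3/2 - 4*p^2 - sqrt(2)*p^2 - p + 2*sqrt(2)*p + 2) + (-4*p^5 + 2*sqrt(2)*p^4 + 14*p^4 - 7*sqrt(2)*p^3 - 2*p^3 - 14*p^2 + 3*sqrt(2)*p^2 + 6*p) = -5*p^5 + 23*p^4/2 - 12*sqrt(2)*p^3 - 9*p^3/2 - 18*p^2 + 2*sqrt(2)*p^2 + 2*sqrt(2)*p + 5*p + 2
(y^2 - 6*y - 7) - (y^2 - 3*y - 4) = -3*y - 3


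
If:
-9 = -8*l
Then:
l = 9/8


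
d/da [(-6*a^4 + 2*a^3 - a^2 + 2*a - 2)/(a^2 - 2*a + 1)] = 2*(-6*a^4 + 13*a^3 - 3*a^2 + 1)/(a^3 - 3*a^2 + 3*a - 1)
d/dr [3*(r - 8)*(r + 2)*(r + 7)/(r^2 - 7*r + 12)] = 3*(r^4 - 14*r^3 + 87*r^2 + 248*r - 1480)/(r^4 - 14*r^3 + 73*r^2 - 168*r + 144)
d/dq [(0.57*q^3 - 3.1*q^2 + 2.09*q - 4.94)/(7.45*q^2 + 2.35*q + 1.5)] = (4.2465*q^4 + 2.679*q^3 - 20.2905*q^2 + 64.306*q + 14.744)/(55.5025*q^4 + 35.015*q^3 + 27.8725*q^2 + 7.05*q + 2.25)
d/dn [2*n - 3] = 2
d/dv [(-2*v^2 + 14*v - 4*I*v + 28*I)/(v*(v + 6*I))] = 2*(-v^2*(7 + 4*I) - 28*I*v + 84)/(v^2*(v^2 + 12*I*v - 36))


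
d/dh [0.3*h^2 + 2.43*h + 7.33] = 0.6*h + 2.43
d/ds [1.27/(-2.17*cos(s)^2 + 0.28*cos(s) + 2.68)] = (0.3556 - 5.5118*cos(s))*sin(s)/(-2.17*cos(s)^2 + 0.28*cos(s) + 2.68)^2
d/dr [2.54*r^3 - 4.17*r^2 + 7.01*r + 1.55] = 7.62*r^2 - 8.34*r + 7.01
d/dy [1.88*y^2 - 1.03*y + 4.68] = 3.76*y - 1.03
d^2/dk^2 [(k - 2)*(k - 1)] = 2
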